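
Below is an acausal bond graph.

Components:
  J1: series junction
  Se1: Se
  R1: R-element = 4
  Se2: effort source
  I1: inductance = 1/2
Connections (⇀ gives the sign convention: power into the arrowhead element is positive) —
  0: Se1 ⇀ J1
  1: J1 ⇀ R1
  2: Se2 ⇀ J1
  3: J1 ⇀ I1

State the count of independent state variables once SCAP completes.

b0 →J1  (source Se1 imposes e)
b2 →J1  (Se2 (Se) sets effort on bond)
b3 →I1  (I1: I, integral causality)
b1 →J1  (common-f at J1 fixed by 3)

1  (I1 all integral)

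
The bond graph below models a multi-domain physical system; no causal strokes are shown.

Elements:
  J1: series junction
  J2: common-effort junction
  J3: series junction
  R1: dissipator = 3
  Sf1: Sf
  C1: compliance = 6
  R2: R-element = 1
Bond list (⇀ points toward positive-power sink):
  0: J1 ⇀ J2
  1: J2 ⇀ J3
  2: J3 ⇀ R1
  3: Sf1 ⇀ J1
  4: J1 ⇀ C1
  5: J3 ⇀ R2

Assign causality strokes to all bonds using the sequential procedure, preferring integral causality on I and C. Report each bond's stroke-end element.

b0 stroke→J1
b1 stroke→J2
b2 stroke→J3
b3 stroke→Sf1
b4 stroke→J1
b5 stroke→J3

b3 |Sf1  (source Sf1 imposes f)
b0 |J1  (1-jn J1 has f-setter on 3)
b4 |J1  (1-jn J1 has f-setter on 3)
b1 |J2  (only one effort-in slot at J2)
b2 |J3  (common-f at J3 fixed by 1)
b5 |J3  (common-f at J3 fixed by 1)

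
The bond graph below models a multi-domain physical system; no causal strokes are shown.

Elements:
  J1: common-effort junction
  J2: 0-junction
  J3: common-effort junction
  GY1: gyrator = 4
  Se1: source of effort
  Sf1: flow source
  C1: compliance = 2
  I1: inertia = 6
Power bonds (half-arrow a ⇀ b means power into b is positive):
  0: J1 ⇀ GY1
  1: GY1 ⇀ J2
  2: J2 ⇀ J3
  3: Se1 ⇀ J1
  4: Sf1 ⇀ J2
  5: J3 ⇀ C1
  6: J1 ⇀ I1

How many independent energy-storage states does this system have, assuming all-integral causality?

bond 3 →J1  (Se1 fixes effort; stroke away)
bond 4 →Sf1  (source Sf1 imposes f)
bond 0 →GY1  (0-jn J1 has e-setter on 3)
bond 6 →I1  (J1: bond 3 brought effort, rest push out)
bond 1 →GY1  (GY1: gyrator matches bond 0)
bond 2 →J2  (J2: last free bond brings effort in)
bond 5 →J3  (J3: last free bond brings effort in)

2  (C1, I1 all integral)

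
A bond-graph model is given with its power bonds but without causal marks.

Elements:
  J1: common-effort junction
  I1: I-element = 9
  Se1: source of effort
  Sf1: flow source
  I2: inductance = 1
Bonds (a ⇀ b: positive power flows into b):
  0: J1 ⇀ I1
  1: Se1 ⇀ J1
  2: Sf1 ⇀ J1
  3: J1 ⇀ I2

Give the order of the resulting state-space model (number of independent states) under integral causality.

2  (I1, I2 all integral)

#1 →J1  (Se1: effort source, stroke at far end)
#2 →Sf1  (Sf1 fixes flow; stroke at Sf1)
#0 →I1  (common-e at J1 fixed by 1)
#3 →I2  (0-jn J1 has e-setter on 1)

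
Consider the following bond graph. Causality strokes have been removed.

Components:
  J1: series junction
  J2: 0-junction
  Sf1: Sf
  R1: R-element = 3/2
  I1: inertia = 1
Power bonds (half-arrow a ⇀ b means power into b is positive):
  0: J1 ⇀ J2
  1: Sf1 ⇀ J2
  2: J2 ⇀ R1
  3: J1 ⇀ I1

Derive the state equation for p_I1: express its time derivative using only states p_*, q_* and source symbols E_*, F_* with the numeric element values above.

bond 1 →Sf1  (Sf1 (Sf) sets flow on bond)
bond 3 →I1  (prefer integral on I1)
bond 0 →J1  (J1 flow already set via bond 3)
bond 2 →J2  (only one effort-in slot at J2)

dp_I1/dt = -3*F_Sf1/2 - 3*p_I1/2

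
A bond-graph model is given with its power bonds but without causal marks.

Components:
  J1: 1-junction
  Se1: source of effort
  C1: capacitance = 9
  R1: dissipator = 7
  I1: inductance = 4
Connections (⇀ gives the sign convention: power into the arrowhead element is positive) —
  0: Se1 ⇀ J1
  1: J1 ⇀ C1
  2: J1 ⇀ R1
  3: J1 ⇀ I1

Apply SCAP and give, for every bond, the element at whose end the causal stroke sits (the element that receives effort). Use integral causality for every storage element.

β0 stroke→J1  (source Se1 imposes e)
β1 stroke→J1  (C1: C, integral causality)
β3 stroke→I1  (prefer integral on I1)
β2 stroke→J1  (J1 flow already set via bond 3)

b0 |J1
b1 |J1
b2 |J1
b3 |I1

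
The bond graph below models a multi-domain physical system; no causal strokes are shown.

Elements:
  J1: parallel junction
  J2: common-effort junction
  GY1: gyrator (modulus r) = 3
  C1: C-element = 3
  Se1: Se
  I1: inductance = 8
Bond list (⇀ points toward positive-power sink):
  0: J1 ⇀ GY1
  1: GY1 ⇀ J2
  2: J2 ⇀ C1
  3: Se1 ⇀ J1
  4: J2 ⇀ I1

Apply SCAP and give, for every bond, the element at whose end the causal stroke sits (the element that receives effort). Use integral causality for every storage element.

bond 3 →J1  (Se1 (Se) sets effort on bond)
bond 0 →GY1  (J1: bond 3 brought effort, rest push out)
bond 1 →GY1  (GY1: gyrator matches bond 0)
bond 2 →J2  (C1 integral (e out))
bond 4 →I1  (0-jn J2 has e-setter on 2)

bond 0 stroke→GY1
bond 1 stroke→GY1
bond 2 stroke→J2
bond 3 stroke→J1
bond 4 stroke→I1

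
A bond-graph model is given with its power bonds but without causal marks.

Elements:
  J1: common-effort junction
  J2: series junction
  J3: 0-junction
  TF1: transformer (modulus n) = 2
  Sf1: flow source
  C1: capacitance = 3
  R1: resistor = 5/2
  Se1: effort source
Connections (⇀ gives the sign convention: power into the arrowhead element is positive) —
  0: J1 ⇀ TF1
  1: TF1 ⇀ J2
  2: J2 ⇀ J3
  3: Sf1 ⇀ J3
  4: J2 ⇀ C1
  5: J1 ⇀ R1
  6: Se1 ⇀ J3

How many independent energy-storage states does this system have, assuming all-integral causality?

#3 stroke→Sf1  (Sf1 fixes flow; stroke at Sf1)
#6 stroke→J3  (Se1: effort source, stroke at far end)
#2 stroke→J2  (J3 effort already set via bond 6)
#4 stroke→J2  (C1 integral (e out))
#1 stroke→TF1  (only one flow-in slot at J2)
#0 stroke→J1  (TF TF1: opposite of bond 1)
#5 stroke→R1  (J1 effort already set via bond 0)

1  (C1 all integral)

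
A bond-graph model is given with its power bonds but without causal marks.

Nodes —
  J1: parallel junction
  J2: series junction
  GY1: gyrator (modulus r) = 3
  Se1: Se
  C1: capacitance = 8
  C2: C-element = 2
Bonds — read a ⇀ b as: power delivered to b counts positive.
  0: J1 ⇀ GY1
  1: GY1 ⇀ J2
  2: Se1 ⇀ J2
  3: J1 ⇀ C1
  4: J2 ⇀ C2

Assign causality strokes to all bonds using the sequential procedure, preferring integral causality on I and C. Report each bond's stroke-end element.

#2 stroke→J2  (Se1: effort source, stroke at far end)
#3 stroke→J1  (C1: C, integral causality)
#0 stroke→GY1  (common-e at J1 fixed by 3)
#1 stroke→GY1  (GY GY1: same side as bond 0)
#4 stroke→J2  (common-f at J2 fixed by 1)

β0 stroke→GY1
β1 stroke→GY1
β2 stroke→J2
β3 stroke→J1
β4 stroke→J2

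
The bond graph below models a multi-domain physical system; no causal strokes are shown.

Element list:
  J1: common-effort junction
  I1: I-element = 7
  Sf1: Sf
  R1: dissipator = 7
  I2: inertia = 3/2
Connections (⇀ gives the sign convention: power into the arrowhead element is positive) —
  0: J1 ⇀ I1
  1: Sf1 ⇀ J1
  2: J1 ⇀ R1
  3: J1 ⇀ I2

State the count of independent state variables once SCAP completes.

β1 →Sf1  (source Sf1 imposes f)
β0 →I1  (I1 integral (f out))
β3 →I2  (I2: I, integral causality)
β2 →J1  (closing 0-jn rule on J1)

2  (I1, I2 all integral)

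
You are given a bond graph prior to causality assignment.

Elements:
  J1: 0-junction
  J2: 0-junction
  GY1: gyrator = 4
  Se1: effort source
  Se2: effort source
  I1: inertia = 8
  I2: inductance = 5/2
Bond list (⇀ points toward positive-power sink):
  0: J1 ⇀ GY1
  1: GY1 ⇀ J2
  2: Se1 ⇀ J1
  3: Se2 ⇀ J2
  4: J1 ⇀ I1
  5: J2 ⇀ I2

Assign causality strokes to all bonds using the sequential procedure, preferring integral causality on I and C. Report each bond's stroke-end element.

β0 stroke at GY1
β1 stroke at GY1
β2 stroke at J1
β3 stroke at J2
β4 stroke at I1
β5 stroke at I2

#2 stroke at J1  (Se1: effort source, stroke at far end)
#3 stroke at J2  (Se2 (Se) sets effort on bond)
#0 stroke at GY1  (J1 effort already set via bond 2)
#4 stroke at I1  (0-jn J1 has e-setter on 2)
#1 stroke at GY1  (0-jn J2 has e-setter on 3)
#5 stroke at I2  (common-e at J2 fixed by 3)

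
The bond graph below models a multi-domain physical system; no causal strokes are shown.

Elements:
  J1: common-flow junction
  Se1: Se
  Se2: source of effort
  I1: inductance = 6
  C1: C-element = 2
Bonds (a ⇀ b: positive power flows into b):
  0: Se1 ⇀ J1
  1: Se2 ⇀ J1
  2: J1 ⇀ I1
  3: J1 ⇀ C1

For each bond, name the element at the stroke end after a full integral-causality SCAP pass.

b0 stroke→J1  (Se1 (Se) sets effort on bond)
b1 stroke→J1  (source Se2 imposes e)
b2 stroke→I1  (I1 outputs flow p/I1)
b3 stroke→J1  (J1: bond 2 brought flow, rest push out)

b0 |J1
b1 |J1
b2 |I1
b3 |J1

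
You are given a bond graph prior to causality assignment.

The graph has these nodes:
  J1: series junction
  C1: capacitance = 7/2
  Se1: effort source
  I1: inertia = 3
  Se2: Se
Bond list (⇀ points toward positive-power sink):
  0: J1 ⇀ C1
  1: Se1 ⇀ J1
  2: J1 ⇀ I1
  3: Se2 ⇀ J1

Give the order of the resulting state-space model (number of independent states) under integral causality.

bond 1 |J1  (Se1 (Se) sets effort on bond)
bond 3 |J1  (Se2 fixes effort; stroke away)
bond 0 |J1  (C1 integral (e out))
bond 2 |I1  (closing 1-jn rule on J1)

2  (C1, I1 all integral)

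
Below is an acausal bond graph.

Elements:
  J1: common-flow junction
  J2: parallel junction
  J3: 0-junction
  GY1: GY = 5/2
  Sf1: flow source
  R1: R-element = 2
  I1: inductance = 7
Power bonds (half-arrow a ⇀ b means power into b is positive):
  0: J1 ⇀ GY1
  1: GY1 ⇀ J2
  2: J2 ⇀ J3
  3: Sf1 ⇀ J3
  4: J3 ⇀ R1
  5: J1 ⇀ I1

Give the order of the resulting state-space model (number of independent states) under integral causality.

1  (I1 all integral)

#3 |Sf1  (Sf1 fixes flow; stroke at Sf1)
#5 |I1  (I1: I, integral causality)
#0 |J1  (1-jn J1 has f-setter on 5)
#1 |J2  (GY1 both-in/both-out from 0)
#2 |J3  (J2: bond 1 brought effort, rest push out)
#4 |R1  (common-e at J3 fixed by 2)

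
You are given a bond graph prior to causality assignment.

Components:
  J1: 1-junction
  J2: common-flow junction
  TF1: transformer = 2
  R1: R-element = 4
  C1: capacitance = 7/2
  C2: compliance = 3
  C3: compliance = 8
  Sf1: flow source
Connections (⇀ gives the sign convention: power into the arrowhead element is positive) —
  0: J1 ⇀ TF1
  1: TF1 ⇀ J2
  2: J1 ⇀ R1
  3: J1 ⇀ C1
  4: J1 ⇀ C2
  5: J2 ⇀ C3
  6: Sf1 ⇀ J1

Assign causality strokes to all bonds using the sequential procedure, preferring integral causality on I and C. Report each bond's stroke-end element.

β6 stroke→Sf1  (Sf1 (Sf) sets flow on bond)
β0 stroke→J1  (common-f at J1 fixed by 6)
β2 stroke→J1  (J1: bond 6 brought flow, rest push out)
β3 stroke→J1  (common-f at J1 fixed by 6)
β4 stroke→J1  (1-jn J1 has f-setter on 6)
β1 stroke→TF1  (through TF1, causality passes straight; one stroke at TF1)
β5 stroke→J2  (common-f at J2 fixed by 1)

β0 |J1
β1 |TF1
β2 |J1
β3 |J1
β4 |J1
β5 |J2
β6 |Sf1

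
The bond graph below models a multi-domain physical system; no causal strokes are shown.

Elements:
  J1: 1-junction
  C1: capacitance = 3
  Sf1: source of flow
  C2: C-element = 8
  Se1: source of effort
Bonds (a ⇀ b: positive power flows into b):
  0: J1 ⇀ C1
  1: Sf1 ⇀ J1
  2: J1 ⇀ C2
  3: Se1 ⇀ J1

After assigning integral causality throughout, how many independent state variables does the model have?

2  (C1, C2 all integral)

bond 1 →Sf1  (source Sf1 imposes f)
bond 3 →J1  (source Se1 imposes e)
bond 0 →J1  (1-jn J1 has f-setter on 1)
bond 2 →J1  (1-jn J1 has f-setter on 1)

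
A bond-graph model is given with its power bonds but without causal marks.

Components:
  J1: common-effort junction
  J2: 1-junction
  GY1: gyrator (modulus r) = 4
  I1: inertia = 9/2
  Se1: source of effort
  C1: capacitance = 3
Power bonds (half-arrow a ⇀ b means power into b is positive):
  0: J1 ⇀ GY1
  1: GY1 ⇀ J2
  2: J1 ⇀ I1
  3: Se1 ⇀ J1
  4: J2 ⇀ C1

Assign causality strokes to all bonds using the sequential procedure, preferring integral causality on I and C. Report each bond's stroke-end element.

#3 stroke→J1  (Se1 (Se) sets effort on bond)
#0 stroke→GY1  (common-e at J1 fixed by 3)
#2 stroke→I1  (J1: bond 3 brought effort, rest push out)
#1 stroke→GY1  (through GY1, causality inverts; strokes same side of GY1)
#4 stroke→J2  (common-f at J2 fixed by 1)

β0 →GY1
β1 →GY1
β2 →I1
β3 →J1
β4 →J2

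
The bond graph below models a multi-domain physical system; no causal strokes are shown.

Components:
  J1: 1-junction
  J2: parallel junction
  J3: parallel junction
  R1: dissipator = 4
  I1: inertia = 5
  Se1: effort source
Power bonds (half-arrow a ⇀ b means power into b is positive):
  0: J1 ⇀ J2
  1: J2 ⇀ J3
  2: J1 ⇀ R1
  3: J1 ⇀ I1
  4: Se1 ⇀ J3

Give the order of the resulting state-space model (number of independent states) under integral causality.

1  (I1 all integral)

β4 →J3  (Se1 fixes effort; stroke away)
β1 →J2  (common-e at J3 fixed by 4)
β0 →J1  (0-jn J2 has e-setter on 1)
β3 →I1  (I1 outputs flow p/I1)
β2 →J1  (common-f at J1 fixed by 3)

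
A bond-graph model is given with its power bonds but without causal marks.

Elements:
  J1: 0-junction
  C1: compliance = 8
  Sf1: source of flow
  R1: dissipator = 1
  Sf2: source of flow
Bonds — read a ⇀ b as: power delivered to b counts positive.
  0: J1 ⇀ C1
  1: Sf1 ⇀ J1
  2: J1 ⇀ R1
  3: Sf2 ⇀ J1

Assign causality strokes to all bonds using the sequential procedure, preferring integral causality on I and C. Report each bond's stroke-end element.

bond 0 |J1
bond 1 |Sf1
bond 2 |R1
bond 3 |Sf2

#1 stroke→Sf1  (Sf1: flow source, stroke at near end)
#3 stroke→Sf2  (Sf2 (Sf) sets flow on bond)
#0 stroke→J1  (C1: C, integral causality)
#2 stroke→R1  (0-jn J1 has e-setter on 0)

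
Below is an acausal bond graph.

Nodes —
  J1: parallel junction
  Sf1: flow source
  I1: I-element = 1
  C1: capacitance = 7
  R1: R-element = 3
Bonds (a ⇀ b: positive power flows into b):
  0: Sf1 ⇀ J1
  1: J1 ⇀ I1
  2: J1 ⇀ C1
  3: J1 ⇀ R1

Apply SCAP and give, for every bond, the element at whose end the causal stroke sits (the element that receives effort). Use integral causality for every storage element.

β0 |Sf1  (source Sf1 imposes f)
β1 |I1  (prefer integral on I1)
β2 |J1  (prefer integral on C1)
β3 |R1  (0-jn J1 has e-setter on 2)

b0 →Sf1
b1 →I1
b2 →J1
b3 →R1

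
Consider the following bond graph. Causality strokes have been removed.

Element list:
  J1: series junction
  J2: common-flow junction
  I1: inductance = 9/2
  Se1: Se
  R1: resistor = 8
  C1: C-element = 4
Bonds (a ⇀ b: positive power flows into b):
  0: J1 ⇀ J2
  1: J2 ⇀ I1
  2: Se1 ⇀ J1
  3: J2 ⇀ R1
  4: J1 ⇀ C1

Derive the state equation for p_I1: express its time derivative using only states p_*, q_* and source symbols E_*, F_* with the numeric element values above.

bond 2 |J1  (Se1 fixes effort; stroke away)
bond 1 |I1  (prefer integral on I1)
bond 0 |J2  (J2: bond 1 brought flow, rest push out)
bond 3 |J2  (J2 flow already set via bond 1)
bond 4 |J1  (1-jn J1 has f-setter on 0)

dp_I1/dt = E_Se1 - 16*p_I1/9 - q_C1/4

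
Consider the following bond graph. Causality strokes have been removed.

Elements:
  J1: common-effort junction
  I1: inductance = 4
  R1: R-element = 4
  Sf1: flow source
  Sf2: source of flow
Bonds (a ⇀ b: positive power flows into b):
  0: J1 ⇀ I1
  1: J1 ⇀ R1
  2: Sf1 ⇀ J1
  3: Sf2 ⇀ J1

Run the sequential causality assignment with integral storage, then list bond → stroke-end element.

bond 2 stroke at Sf1  (Sf1 (Sf) sets flow on bond)
bond 3 stroke at Sf2  (source Sf2 imposes f)
bond 0 stroke at I1  (prefer integral on I1)
bond 1 stroke at J1  (J1 needs exactly one e-in)

b0 |I1
b1 |J1
b2 |Sf1
b3 |Sf2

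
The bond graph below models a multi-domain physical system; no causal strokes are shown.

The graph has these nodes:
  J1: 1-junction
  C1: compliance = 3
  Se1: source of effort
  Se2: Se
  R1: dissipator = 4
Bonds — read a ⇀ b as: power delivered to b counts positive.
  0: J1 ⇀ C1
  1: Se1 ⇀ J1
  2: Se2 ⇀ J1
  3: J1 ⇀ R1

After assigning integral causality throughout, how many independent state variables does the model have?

1  (C1 all integral)

b1 →J1  (Se1: effort source, stroke at far end)
b2 →J1  (source Se2 imposes e)
b0 →J1  (C1 integral (e out))
b3 →R1  (J1 needs exactly one f-in)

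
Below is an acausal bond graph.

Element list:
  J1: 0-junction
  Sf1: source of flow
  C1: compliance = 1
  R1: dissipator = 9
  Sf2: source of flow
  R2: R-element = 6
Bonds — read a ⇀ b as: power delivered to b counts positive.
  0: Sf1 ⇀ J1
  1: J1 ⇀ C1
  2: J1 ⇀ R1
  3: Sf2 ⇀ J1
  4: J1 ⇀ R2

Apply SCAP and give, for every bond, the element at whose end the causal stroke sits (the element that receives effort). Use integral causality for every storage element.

#0 |Sf1  (Sf1 fixes flow; stroke at Sf1)
#3 |Sf2  (source Sf2 imposes f)
#1 |J1  (C1 integral (e out))
#2 |R1  (J1: bond 1 brought effort, rest push out)
#4 |R2  (common-e at J1 fixed by 1)

b0 →Sf1
b1 →J1
b2 →R1
b3 →Sf2
b4 →R2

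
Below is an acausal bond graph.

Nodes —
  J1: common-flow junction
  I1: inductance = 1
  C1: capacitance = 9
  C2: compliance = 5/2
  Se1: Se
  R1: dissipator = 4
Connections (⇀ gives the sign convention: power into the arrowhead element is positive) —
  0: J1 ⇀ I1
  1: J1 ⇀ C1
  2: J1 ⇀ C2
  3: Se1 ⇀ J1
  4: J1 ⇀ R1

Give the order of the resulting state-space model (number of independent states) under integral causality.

3  (C1, C2, I1 all integral)

β3 stroke at J1  (Se1: effort source, stroke at far end)
β0 stroke at I1  (I1 outputs flow p/I1)
β1 stroke at J1  (common-f at J1 fixed by 0)
β2 stroke at J1  (J1 flow already set via bond 0)
β4 stroke at J1  (J1: bond 0 brought flow, rest push out)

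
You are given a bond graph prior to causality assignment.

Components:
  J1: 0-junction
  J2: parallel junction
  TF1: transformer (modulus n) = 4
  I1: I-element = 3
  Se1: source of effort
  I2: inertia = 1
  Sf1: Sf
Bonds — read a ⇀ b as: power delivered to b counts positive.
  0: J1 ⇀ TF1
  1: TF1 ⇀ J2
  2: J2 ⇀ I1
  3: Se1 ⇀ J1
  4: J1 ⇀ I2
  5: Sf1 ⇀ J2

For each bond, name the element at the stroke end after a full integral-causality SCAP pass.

β3 stroke at J1  (source Se1 imposes e)
β5 stroke at Sf1  (Sf1 fixes flow; stroke at Sf1)
β0 stroke at TF1  (J1: bond 3 brought effort, rest push out)
β4 stroke at I2  (common-e at J1 fixed by 3)
β1 stroke at J2  (through TF1, causality passes straight; one stroke at TF1)
β2 stroke at I1  (common-e at J2 fixed by 1)

bond 0 stroke at TF1
bond 1 stroke at J2
bond 2 stroke at I1
bond 3 stroke at J1
bond 4 stroke at I2
bond 5 stroke at Sf1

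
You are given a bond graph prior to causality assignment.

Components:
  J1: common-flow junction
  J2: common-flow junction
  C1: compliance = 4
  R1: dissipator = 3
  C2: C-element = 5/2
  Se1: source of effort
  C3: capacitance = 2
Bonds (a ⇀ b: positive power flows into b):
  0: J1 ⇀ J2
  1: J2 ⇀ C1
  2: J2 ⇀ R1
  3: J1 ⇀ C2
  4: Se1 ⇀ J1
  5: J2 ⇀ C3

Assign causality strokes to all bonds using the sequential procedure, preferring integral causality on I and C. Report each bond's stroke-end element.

bond 0 →J2
bond 1 →J2
bond 2 →R1
bond 3 →J1
bond 4 →J1
bond 5 →J2

#4 stroke at J1  (source Se1 imposes e)
#1 stroke at J2  (C1 outputs effort q/C1)
#3 stroke at J1  (prefer integral on C2)
#0 stroke at J2  (only one flow-in slot at J1)
#5 stroke at J2  (C3: C, integral causality)
#2 stroke at R1  (J2 needs exactly one f-in)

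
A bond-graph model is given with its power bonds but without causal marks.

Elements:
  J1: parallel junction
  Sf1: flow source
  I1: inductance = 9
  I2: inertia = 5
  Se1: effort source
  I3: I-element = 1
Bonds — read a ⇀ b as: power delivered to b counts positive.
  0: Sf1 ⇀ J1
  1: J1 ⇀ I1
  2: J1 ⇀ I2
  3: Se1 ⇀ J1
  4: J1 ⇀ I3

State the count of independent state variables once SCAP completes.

bond 0 →Sf1  (Sf1 (Sf) sets flow on bond)
bond 3 →J1  (source Se1 imposes e)
bond 1 →I1  (0-jn J1 has e-setter on 3)
bond 2 →I2  (common-e at J1 fixed by 3)
bond 4 →I3  (0-jn J1 has e-setter on 3)

3  (I1, I2, I3 all integral)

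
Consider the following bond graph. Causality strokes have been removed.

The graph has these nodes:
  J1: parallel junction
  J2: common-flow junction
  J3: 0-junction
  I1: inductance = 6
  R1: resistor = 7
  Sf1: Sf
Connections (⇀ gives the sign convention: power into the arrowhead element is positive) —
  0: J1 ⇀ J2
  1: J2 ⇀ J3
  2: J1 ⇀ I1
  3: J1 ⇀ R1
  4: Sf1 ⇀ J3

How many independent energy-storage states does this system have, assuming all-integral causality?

1  (I1 all integral)

#4 →Sf1  (Sf1 fixes flow; stroke at Sf1)
#1 →J3  (only one effort-in slot at J3)
#0 →J2  (1-jn J2 has f-setter on 1)
#2 →I1  (I1 outputs flow p/I1)
#3 →J1  (J1: last free bond brings effort in)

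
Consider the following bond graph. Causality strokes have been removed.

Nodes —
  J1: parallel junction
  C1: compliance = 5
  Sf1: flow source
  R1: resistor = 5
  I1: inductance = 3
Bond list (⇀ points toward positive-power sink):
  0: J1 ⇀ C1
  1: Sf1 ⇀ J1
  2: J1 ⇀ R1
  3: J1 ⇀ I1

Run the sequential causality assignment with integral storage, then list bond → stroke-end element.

bond 0 stroke at J1
bond 1 stroke at Sf1
bond 2 stroke at R1
bond 3 stroke at I1

#1 →Sf1  (Sf1 fixes flow; stroke at Sf1)
#0 →J1  (C1: C, integral causality)
#2 →R1  (J1 effort already set via bond 0)
#3 →I1  (J1: bond 0 brought effort, rest push out)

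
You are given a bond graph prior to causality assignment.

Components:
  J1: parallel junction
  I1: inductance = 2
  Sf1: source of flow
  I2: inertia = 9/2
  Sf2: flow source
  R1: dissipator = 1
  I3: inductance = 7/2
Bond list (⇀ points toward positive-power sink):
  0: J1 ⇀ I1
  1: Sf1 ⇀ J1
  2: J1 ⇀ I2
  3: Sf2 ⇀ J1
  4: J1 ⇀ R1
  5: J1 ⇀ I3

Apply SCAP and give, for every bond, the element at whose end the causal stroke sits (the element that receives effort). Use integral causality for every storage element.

b0 stroke at I1
b1 stroke at Sf1
b2 stroke at I2
b3 stroke at Sf2
b4 stroke at J1
b5 stroke at I3

b1 stroke at Sf1  (Sf1 (Sf) sets flow on bond)
b3 stroke at Sf2  (Sf2 (Sf) sets flow on bond)
b0 stroke at I1  (prefer integral on I1)
b2 stroke at I2  (I2 outputs flow p/I2)
b5 stroke at I3  (I3 outputs flow p/I3)
b4 stroke at J1  (only one effort-in slot at J1)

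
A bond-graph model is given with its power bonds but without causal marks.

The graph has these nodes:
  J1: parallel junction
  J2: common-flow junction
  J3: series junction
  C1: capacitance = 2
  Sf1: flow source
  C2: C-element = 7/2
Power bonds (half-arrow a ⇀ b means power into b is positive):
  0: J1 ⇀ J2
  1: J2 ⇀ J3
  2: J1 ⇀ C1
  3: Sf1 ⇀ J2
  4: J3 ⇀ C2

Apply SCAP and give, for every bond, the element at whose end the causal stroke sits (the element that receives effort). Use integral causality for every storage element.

b3 stroke at Sf1  (Sf1 (Sf) sets flow on bond)
b0 stroke at J2  (J2: bond 3 brought flow, rest push out)
b1 stroke at J2  (J2: bond 3 brought flow, rest push out)
b4 stroke at J3  (1-jn J3 has f-setter on 1)
b2 stroke at J1  (J1 needs exactly one e-in)

b0 stroke at J2
b1 stroke at J2
b2 stroke at J1
b3 stroke at Sf1
b4 stroke at J3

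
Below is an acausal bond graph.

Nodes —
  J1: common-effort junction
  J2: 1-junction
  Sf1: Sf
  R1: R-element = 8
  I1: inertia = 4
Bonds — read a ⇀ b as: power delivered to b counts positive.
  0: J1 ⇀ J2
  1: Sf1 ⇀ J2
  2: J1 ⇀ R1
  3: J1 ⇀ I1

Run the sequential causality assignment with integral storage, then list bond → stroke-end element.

β1 stroke→Sf1  (Sf1 (Sf) sets flow on bond)
β0 stroke→J2  (J2: bond 1 brought flow, rest push out)
β3 stroke→I1  (I1 integral (f out))
β2 stroke→J1  (closing 0-jn rule on J1)

β0 stroke→J2
β1 stroke→Sf1
β2 stroke→J1
β3 stroke→I1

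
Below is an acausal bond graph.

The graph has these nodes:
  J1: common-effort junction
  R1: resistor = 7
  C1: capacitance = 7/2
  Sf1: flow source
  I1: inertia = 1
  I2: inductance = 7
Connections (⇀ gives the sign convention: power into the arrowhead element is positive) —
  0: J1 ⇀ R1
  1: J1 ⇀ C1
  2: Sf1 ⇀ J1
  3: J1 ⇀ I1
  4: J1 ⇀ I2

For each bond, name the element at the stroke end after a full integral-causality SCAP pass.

#2 stroke→Sf1  (source Sf1 imposes f)
#1 stroke→J1  (C1 integral (e out))
#0 stroke→R1  (common-e at J1 fixed by 1)
#3 stroke→I1  (0-jn J1 has e-setter on 1)
#4 stroke→I2  (J1 effort already set via bond 1)

bond 0 |R1
bond 1 |J1
bond 2 |Sf1
bond 3 |I1
bond 4 |I2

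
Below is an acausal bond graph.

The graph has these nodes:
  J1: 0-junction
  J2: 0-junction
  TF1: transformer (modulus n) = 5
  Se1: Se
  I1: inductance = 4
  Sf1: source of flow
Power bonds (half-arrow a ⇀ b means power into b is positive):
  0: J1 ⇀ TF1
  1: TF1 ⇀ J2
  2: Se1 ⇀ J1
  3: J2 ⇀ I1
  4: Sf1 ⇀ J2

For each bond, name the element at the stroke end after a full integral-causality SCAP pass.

bond 2 stroke→J1  (source Se1 imposes e)
bond 4 stroke→Sf1  (source Sf1 imposes f)
bond 0 stroke→TF1  (J1: bond 2 brought effort, rest push out)
bond 1 stroke→J2  (through TF1, causality passes straight; one stroke at TF1)
bond 3 stroke→I1  (J2: bond 1 brought effort, rest push out)

bond 0 →TF1
bond 1 →J2
bond 2 →J1
bond 3 →I1
bond 4 →Sf1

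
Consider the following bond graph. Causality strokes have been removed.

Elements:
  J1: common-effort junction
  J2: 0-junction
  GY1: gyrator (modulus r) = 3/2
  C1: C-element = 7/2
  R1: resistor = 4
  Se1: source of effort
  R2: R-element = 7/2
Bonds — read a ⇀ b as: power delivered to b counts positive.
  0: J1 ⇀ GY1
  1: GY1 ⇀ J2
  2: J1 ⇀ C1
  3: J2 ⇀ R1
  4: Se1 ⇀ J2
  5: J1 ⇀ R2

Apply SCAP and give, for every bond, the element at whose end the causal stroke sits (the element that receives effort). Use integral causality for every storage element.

β4 |J2  (Se1 fixes effort; stroke away)
β1 |GY1  (J2: bond 4 brought effort, rest push out)
β3 |R1  (0-jn J2 has e-setter on 4)
β0 |GY1  (GY GY1: same side as bond 1)
β2 |J1  (C1: C, integral causality)
β5 |R2  (J1 effort already set via bond 2)

b0 stroke→GY1
b1 stroke→GY1
b2 stroke→J1
b3 stroke→R1
b4 stroke→J2
b5 stroke→R2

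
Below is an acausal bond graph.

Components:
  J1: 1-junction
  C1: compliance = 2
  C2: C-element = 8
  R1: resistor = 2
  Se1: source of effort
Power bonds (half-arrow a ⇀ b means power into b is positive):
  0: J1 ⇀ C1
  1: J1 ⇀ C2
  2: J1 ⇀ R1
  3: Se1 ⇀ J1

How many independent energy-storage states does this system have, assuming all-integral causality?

2  (C1, C2 all integral)

bond 3 |J1  (Se1: effort source, stroke at far end)
bond 0 |J1  (C1 outputs effort q/C1)
bond 1 |J1  (prefer integral on C2)
bond 2 |R1  (closing 1-jn rule on J1)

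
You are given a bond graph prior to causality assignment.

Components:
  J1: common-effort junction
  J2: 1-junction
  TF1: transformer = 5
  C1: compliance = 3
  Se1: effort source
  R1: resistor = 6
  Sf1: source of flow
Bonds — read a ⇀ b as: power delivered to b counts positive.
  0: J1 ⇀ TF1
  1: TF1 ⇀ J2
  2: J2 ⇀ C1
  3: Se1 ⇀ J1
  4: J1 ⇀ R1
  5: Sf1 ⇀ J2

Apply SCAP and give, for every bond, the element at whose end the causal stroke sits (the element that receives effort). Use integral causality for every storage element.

β3 →J1  (Se1 fixes effort; stroke away)
β5 →Sf1  (Sf1: flow source, stroke at near end)
β0 →TF1  (J1 effort already set via bond 3)
β4 →R1  (0-jn J1 has e-setter on 3)
β1 →J2  (common-f at J2 fixed by 5)
β2 →J2  (J2: bond 5 brought flow, rest push out)

#0 stroke→TF1
#1 stroke→J2
#2 stroke→J2
#3 stroke→J1
#4 stroke→R1
#5 stroke→Sf1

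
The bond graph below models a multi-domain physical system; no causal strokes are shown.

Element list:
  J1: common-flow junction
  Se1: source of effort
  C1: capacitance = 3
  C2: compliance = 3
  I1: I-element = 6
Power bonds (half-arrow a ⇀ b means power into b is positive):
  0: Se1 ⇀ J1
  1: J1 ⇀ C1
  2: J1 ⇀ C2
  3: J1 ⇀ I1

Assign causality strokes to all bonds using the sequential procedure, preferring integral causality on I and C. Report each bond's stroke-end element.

bond 0 stroke at J1  (Se1: effort source, stroke at far end)
bond 1 stroke at J1  (C1 outputs effort q/C1)
bond 2 stroke at J1  (C2 integral (e out))
bond 3 stroke at I1  (only one flow-in slot at J1)

b0 →J1
b1 →J1
b2 →J1
b3 →I1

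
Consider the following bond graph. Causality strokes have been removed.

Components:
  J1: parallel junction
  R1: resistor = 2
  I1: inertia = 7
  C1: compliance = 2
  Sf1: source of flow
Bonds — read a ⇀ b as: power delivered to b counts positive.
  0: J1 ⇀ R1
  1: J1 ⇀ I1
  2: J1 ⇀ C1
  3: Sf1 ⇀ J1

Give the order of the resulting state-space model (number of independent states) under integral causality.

β3 stroke at Sf1  (Sf1: flow source, stroke at near end)
β1 stroke at I1  (I1 outputs flow p/I1)
β2 stroke at J1  (prefer integral on C1)
β0 stroke at R1  (common-e at J1 fixed by 2)

2  (C1, I1 all integral)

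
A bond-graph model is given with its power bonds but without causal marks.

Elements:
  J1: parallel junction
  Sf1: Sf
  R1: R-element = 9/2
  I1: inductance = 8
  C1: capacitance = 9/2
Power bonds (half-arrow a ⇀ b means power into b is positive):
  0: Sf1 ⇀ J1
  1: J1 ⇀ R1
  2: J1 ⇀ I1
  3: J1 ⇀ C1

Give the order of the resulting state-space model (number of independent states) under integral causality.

2  (C1, I1 all integral)

b0 stroke→Sf1  (source Sf1 imposes f)
b2 stroke→I1  (I1: I, integral causality)
b3 stroke→J1  (C1 integral (e out))
b1 stroke→R1  (common-e at J1 fixed by 3)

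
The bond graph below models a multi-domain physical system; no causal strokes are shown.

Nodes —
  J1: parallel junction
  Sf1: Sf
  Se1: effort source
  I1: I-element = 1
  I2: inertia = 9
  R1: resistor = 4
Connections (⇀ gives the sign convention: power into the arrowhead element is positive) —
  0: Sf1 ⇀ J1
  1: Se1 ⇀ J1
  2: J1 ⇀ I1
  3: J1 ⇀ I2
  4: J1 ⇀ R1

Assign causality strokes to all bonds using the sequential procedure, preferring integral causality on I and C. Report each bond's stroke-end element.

β0 |Sf1
β1 |J1
β2 |I1
β3 |I2
β4 |R1

β0 |Sf1  (Sf1 (Sf) sets flow on bond)
β1 |J1  (Se1: effort source, stroke at far end)
β2 |I1  (J1: bond 1 brought effort, rest push out)
β3 |I2  (common-e at J1 fixed by 1)
β4 |R1  (common-e at J1 fixed by 1)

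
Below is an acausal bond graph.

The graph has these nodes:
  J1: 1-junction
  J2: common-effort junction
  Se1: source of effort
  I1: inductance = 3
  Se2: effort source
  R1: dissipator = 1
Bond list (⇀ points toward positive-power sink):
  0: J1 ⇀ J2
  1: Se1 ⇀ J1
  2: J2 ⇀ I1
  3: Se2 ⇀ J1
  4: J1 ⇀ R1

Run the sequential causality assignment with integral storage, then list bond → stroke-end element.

#0 stroke at J2
#1 stroke at J1
#2 stroke at I1
#3 stroke at J1
#4 stroke at J1

#1 →J1  (Se1 (Se) sets effort on bond)
#3 →J1  (Se2 fixes effort; stroke away)
#2 →I1  (I1: I, integral causality)
#0 →J2  (J2: last free bond brings effort in)
#4 →J1  (1-jn J1 has f-setter on 0)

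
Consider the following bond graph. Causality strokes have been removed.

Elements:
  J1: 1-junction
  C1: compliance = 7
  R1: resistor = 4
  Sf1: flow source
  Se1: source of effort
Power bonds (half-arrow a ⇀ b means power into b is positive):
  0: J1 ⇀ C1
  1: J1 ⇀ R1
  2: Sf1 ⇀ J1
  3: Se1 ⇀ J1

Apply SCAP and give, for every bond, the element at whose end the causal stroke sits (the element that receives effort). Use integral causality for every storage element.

β2 |Sf1  (source Sf1 imposes f)
β3 |J1  (source Se1 imposes e)
β0 |J1  (J1 flow already set via bond 2)
β1 |J1  (1-jn J1 has f-setter on 2)

b0 →J1
b1 →J1
b2 →Sf1
b3 →J1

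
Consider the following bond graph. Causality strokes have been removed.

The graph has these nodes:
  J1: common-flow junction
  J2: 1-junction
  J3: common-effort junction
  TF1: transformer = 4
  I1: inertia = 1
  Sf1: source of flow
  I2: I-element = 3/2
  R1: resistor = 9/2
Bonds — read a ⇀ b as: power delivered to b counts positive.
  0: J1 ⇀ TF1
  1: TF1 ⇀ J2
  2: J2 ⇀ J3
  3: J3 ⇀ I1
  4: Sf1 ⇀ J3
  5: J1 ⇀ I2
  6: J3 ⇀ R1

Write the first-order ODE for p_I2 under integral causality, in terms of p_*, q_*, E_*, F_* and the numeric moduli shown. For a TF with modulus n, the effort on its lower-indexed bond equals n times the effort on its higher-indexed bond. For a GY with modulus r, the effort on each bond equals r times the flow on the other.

dp_I2/dt = -18*F_Sf1 + 18*p_I1 - 48*p_I2

#4 stroke→Sf1  (Sf1 (Sf) sets flow on bond)
#3 stroke→I1  (I1 outputs flow p/I1)
#5 stroke→I2  (I2 integral (f out))
#0 stroke→J1  (J1: bond 5 brought flow, rest push out)
#1 stroke→TF1  (TF1: transformer flips bond 0)
#2 stroke→J2  (common-f at J2 fixed by 1)
#6 stroke→J3  (only one effort-in slot at J3)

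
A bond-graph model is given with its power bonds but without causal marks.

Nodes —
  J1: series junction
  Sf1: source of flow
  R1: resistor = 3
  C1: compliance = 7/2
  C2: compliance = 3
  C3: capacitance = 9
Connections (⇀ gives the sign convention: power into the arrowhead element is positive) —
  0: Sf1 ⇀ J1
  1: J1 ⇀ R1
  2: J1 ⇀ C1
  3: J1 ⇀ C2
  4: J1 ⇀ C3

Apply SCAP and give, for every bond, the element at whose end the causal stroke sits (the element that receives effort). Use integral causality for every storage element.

b0 →Sf1  (Sf1 (Sf) sets flow on bond)
b1 →J1  (common-f at J1 fixed by 0)
b2 →J1  (1-jn J1 has f-setter on 0)
b3 →J1  (common-f at J1 fixed by 0)
b4 →J1  (1-jn J1 has f-setter on 0)

β0 stroke at Sf1
β1 stroke at J1
β2 stroke at J1
β3 stroke at J1
β4 stroke at J1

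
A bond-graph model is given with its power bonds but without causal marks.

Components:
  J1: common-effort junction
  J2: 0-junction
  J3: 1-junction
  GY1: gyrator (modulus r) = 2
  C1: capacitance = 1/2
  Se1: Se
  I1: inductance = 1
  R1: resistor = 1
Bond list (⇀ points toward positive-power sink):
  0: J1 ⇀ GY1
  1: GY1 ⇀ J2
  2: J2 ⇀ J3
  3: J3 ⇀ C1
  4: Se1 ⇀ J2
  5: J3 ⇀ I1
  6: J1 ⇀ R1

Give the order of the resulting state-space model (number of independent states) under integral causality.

β4 →J2  (Se1 fixes effort; stroke away)
β1 →GY1  (J2 effort already set via bond 4)
β2 →J3  (J2: bond 4 brought effort, rest push out)
β0 →GY1  (GY1: gyrator matches bond 1)
β6 →J1  (J1: last free bond brings effort in)
β3 →J3  (C1 integral (e out))
β5 →I1  (closing 1-jn rule on J3)

2  (C1, I1 all integral)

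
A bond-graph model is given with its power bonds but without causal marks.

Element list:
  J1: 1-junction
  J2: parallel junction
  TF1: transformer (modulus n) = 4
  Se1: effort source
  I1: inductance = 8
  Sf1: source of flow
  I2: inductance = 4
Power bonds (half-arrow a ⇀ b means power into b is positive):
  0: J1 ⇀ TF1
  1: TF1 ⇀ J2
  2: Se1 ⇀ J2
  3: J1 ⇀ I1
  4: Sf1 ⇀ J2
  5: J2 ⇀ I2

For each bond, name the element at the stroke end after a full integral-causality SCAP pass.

#2 →J2  (Se1: effort source, stroke at far end)
#4 →Sf1  (Sf1 (Sf) sets flow on bond)
#1 →TF1  (J2 effort already set via bond 2)
#5 →I2  (common-e at J2 fixed by 2)
#0 →J1  (TF TF1: opposite of bond 1)
#3 →I1  (J1 needs exactly one f-in)

β0 stroke at J1
β1 stroke at TF1
β2 stroke at J2
β3 stroke at I1
β4 stroke at Sf1
β5 stroke at I2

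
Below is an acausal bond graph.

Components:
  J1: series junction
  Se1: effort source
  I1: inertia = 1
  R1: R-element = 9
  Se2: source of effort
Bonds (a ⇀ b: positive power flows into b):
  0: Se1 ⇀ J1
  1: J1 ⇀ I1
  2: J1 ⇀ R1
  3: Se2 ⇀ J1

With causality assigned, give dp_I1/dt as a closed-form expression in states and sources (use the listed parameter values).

b0 |J1  (Se1 fixes effort; stroke away)
b3 |J1  (Se2 fixes effort; stroke away)
b1 |I1  (I1 integral (f out))
b2 |J1  (1-jn J1 has f-setter on 1)

dp_I1/dt = E_Se1 + E_Se2 - 9*p_I1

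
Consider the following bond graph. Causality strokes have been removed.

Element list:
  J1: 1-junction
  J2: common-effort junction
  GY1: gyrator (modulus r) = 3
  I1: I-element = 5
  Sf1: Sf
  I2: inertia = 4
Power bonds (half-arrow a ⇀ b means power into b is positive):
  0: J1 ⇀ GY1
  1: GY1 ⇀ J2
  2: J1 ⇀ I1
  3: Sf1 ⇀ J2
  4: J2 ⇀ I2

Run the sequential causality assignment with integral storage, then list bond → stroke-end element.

β3 stroke→Sf1  (source Sf1 imposes f)
β2 stroke→I1  (I1: I, integral causality)
β0 stroke→J1  (J1 flow already set via bond 2)
β1 stroke→J2  (GY1: gyrator matches bond 0)
β4 stroke→I2  (J2 effort already set via bond 1)

β0 →J1
β1 →J2
β2 →I1
β3 →Sf1
β4 →I2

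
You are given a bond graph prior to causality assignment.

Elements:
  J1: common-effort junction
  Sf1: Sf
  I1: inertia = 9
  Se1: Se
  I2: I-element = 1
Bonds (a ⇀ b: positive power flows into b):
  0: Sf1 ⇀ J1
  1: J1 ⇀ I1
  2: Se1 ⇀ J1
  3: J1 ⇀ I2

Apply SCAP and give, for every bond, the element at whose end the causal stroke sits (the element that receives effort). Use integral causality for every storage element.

b0 →Sf1
b1 →I1
b2 →J1
b3 →I2

#0 →Sf1  (Sf1 (Sf) sets flow on bond)
#2 →J1  (Se1: effort source, stroke at far end)
#1 →I1  (J1: bond 2 brought effort, rest push out)
#3 →I2  (0-jn J1 has e-setter on 2)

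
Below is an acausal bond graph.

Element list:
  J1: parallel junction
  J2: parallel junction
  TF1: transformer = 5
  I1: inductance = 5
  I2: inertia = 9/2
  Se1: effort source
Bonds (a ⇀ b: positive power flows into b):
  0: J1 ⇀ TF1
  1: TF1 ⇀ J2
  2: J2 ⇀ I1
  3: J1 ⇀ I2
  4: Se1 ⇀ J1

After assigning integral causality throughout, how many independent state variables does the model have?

bond 4 stroke at J1  (Se1: effort source, stroke at far end)
bond 0 stroke at TF1  (0-jn J1 has e-setter on 4)
bond 3 stroke at I2  (J1: bond 4 brought effort, rest push out)
bond 1 stroke at J2  (TF1 one-in-one-out from 0)
bond 2 stroke at I1  (J2: bond 1 brought effort, rest push out)

2  (I1, I2 all integral)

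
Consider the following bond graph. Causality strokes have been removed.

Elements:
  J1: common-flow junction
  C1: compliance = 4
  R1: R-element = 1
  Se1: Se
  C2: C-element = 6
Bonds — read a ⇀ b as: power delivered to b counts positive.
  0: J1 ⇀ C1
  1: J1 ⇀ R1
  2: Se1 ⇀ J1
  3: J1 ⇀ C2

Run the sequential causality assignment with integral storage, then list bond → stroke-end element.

β2 stroke→J1  (Se1: effort source, stroke at far end)
β0 stroke→J1  (prefer integral on C1)
β3 stroke→J1  (prefer integral on C2)
β1 stroke→R1  (J1 needs exactly one f-in)

#0 stroke→J1
#1 stroke→R1
#2 stroke→J1
#3 stroke→J1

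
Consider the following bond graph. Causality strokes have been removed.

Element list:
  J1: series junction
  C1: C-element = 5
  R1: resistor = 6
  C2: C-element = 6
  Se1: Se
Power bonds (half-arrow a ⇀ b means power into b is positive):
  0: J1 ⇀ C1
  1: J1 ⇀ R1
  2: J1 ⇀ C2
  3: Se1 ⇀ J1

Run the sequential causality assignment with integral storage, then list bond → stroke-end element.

bond 0 stroke at J1
bond 1 stroke at R1
bond 2 stroke at J1
bond 3 stroke at J1

b3 stroke at J1  (Se1 (Se) sets effort on bond)
b0 stroke at J1  (prefer integral on C1)
b2 stroke at J1  (prefer integral on C2)
b1 stroke at R1  (only one flow-in slot at J1)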